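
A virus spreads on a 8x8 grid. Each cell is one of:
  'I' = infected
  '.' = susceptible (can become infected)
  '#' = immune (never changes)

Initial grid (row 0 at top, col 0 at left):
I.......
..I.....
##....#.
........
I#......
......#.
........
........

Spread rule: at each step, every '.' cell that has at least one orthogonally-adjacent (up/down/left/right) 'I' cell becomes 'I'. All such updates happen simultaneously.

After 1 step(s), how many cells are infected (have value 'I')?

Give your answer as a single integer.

Answer: 11

Derivation:
Step 0 (initial): 3 infected
Step 1: +8 new -> 11 infected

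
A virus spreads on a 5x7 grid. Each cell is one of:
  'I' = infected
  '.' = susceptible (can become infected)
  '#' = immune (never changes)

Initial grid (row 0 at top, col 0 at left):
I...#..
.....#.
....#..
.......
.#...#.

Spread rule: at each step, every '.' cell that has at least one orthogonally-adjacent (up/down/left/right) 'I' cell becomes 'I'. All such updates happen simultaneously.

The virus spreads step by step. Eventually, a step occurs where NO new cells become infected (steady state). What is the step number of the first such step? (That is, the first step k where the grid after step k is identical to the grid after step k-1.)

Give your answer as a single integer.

Answer: 14

Derivation:
Step 0 (initial): 1 infected
Step 1: +2 new -> 3 infected
Step 2: +3 new -> 6 infected
Step 3: +4 new -> 10 infected
Step 4: +4 new -> 14 infected
Step 5: +3 new -> 17 infected
Step 6: +2 new -> 19 infected
Step 7: +2 new -> 21 infected
Step 8: +2 new -> 23 infected
Step 9: +2 new -> 25 infected
Step 10: +2 new -> 27 infected
Step 11: +1 new -> 28 infected
Step 12: +1 new -> 29 infected
Step 13: +1 new -> 30 infected
Step 14: +0 new -> 30 infected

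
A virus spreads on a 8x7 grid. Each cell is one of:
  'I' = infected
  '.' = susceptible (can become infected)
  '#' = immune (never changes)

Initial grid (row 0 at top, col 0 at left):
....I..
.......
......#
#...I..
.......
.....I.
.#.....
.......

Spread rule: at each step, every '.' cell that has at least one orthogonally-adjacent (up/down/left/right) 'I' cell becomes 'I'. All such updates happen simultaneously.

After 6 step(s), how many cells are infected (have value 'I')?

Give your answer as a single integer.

Answer: 52

Derivation:
Step 0 (initial): 3 infected
Step 1: +11 new -> 14 infected
Step 2: +14 new -> 28 infected
Step 3: +10 new -> 38 infected
Step 4: +7 new -> 45 infected
Step 5: +5 new -> 50 infected
Step 6: +2 new -> 52 infected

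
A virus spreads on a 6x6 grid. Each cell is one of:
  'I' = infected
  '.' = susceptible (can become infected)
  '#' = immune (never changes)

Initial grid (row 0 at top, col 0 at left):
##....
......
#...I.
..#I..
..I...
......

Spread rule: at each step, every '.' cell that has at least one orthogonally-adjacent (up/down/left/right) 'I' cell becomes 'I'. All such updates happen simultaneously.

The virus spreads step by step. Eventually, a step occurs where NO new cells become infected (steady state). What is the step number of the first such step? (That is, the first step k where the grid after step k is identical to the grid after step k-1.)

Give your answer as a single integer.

Answer: 6

Derivation:
Step 0 (initial): 3 infected
Step 1: +7 new -> 10 infected
Step 2: +10 new -> 20 infected
Step 3: +8 new -> 28 infected
Step 4: +3 new -> 31 infected
Step 5: +1 new -> 32 infected
Step 6: +0 new -> 32 infected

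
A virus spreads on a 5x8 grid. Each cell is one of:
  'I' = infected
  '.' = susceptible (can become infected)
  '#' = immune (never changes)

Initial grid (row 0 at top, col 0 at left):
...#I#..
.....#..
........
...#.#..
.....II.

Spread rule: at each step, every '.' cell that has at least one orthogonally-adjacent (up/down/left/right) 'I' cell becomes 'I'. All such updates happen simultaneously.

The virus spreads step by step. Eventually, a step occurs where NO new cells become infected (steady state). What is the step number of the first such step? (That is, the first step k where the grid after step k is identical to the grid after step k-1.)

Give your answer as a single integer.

Answer: 7

Derivation:
Step 0 (initial): 3 infected
Step 1: +4 new -> 7 infected
Step 2: +6 new -> 13 infected
Step 3: +6 new -> 19 infected
Step 4: +7 new -> 26 infected
Step 5: +6 new -> 32 infected
Step 6: +3 new -> 35 infected
Step 7: +0 new -> 35 infected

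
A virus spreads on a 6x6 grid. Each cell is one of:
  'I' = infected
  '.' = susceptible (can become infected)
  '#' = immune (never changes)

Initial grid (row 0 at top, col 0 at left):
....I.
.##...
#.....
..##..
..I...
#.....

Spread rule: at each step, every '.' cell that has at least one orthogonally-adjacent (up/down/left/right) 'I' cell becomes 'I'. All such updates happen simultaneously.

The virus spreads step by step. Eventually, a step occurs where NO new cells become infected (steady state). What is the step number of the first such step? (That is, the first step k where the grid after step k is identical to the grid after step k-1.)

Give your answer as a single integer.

Step 0 (initial): 2 infected
Step 1: +6 new -> 8 infected
Step 2: +9 new -> 17 infected
Step 3: +8 new -> 25 infected
Step 4: +4 new -> 29 infected
Step 5: +1 new -> 30 infected
Step 6: +0 new -> 30 infected

Answer: 6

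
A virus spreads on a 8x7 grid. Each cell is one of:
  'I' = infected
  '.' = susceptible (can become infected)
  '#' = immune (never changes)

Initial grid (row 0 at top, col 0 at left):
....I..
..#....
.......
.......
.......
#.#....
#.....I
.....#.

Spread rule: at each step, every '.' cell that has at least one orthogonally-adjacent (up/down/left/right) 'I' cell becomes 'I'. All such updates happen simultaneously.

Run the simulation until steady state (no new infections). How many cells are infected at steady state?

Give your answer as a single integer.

Answer: 51

Derivation:
Step 0 (initial): 2 infected
Step 1: +6 new -> 8 infected
Step 2: +8 new -> 16 infected
Step 3: +10 new -> 26 infected
Step 4: +10 new -> 36 infected
Step 5: +6 new -> 42 infected
Step 6: +5 new -> 47 infected
Step 7: +3 new -> 50 infected
Step 8: +1 new -> 51 infected
Step 9: +0 new -> 51 infected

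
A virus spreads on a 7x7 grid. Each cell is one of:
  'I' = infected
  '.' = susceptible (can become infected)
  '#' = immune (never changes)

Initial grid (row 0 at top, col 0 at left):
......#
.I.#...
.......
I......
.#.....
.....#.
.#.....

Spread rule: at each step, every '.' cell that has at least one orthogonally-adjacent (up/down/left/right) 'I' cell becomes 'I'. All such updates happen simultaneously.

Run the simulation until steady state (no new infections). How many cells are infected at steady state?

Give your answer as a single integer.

Answer: 44

Derivation:
Step 0 (initial): 2 infected
Step 1: +7 new -> 9 infected
Step 2: +5 new -> 14 infected
Step 3: +6 new -> 20 infected
Step 4: +5 new -> 25 infected
Step 5: +7 new -> 32 infected
Step 6: +6 new -> 38 infected
Step 7: +3 new -> 41 infected
Step 8: +2 new -> 43 infected
Step 9: +1 new -> 44 infected
Step 10: +0 new -> 44 infected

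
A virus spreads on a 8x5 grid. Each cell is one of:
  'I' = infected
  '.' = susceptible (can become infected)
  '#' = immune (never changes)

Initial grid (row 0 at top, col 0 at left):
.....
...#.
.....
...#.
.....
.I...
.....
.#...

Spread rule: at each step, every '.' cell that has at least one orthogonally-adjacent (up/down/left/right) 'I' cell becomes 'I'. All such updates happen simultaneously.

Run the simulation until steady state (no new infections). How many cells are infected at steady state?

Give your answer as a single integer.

Answer: 37

Derivation:
Step 0 (initial): 1 infected
Step 1: +4 new -> 5 infected
Step 2: +6 new -> 11 infected
Step 3: +8 new -> 19 infected
Step 4: +6 new -> 25 infected
Step 5: +6 new -> 31 infected
Step 6: +3 new -> 34 infected
Step 7: +2 new -> 36 infected
Step 8: +1 new -> 37 infected
Step 9: +0 new -> 37 infected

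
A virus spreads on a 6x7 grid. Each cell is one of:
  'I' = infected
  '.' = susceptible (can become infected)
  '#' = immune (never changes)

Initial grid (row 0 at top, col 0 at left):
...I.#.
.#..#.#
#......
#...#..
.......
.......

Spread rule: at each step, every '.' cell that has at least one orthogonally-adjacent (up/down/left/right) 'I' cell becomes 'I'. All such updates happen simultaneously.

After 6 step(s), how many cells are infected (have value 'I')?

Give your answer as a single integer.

Answer: 28

Derivation:
Step 0 (initial): 1 infected
Step 1: +3 new -> 4 infected
Step 2: +3 new -> 7 infected
Step 3: +4 new -> 11 infected
Step 4: +5 new -> 16 infected
Step 5: +7 new -> 23 infected
Step 6: +5 new -> 28 infected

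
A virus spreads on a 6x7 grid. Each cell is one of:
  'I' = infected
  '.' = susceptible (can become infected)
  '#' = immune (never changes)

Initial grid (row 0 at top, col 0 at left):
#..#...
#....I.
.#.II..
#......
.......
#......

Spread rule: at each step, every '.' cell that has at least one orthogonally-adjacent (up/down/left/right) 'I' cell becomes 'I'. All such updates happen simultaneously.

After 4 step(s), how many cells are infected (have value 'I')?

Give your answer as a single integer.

Answer: 32

Derivation:
Step 0 (initial): 3 infected
Step 1: +8 new -> 11 infected
Step 2: +8 new -> 19 infected
Step 3: +8 new -> 27 infected
Step 4: +5 new -> 32 infected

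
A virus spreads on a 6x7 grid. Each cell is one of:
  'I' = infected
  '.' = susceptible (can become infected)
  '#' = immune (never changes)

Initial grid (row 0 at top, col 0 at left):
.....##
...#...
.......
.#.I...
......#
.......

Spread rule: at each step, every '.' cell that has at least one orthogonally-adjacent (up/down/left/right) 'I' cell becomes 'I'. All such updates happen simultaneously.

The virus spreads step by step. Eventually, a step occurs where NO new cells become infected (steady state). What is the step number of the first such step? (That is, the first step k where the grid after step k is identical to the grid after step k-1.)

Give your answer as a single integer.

Step 0 (initial): 1 infected
Step 1: +4 new -> 5 infected
Step 2: +6 new -> 11 infected
Step 3: +9 new -> 20 infected
Step 4: +9 new -> 29 infected
Step 5: +7 new -> 36 infected
Step 6: +1 new -> 37 infected
Step 7: +0 new -> 37 infected

Answer: 7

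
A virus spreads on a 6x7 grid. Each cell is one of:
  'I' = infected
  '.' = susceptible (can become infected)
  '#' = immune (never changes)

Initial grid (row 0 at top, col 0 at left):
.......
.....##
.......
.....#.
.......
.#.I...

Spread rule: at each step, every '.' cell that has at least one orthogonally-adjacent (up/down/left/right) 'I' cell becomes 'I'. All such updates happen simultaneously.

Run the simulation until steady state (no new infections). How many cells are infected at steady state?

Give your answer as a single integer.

Step 0 (initial): 1 infected
Step 1: +3 new -> 4 infected
Step 2: +4 new -> 8 infected
Step 3: +6 new -> 14 infected
Step 4: +6 new -> 20 infected
Step 5: +8 new -> 28 infected
Step 6: +5 new -> 33 infected
Step 7: +3 new -> 36 infected
Step 8: +2 new -> 38 infected
Step 9: +0 new -> 38 infected

Answer: 38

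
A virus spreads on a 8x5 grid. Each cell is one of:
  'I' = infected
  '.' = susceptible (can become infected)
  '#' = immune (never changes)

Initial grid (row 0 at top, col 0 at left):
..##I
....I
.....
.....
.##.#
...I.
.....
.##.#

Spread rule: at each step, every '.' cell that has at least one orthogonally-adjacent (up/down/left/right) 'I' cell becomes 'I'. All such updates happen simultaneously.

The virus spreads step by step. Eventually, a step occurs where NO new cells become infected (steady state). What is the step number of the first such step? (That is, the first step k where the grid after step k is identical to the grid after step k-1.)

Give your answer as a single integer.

Answer: 6

Derivation:
Step 0 (initial): 3 infected
Step 1: +6 new -> 9 infected
Step 2: +8 new -> 17 infected
Step 3: +5 new -> 22 infected
Step 4: +6 new -> 28 infected
Step 5: +4 new -> 32 infected
Step 6: +0 new -> 32 infected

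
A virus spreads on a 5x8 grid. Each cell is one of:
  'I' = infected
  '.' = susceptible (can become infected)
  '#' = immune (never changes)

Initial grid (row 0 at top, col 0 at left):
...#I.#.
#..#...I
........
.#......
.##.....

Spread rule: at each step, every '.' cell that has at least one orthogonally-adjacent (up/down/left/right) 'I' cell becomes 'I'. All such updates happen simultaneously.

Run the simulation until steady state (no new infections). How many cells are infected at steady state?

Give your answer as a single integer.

Step 0 (initial): 2 infected
Step 1: +5 new -> 7 infected
Step 2: +4 new -> 11 infected
Step 3: +5 new -> 16 infected
Step 4: +5 new -> 21 infected
Step 5: +5 new -> 26 infected
Step 6: +3 new -> 29 infected
Step 7: +2 new -> 31 infected
Step 8: +2 new -> 33 infected
Step 9: +0 new -> 33 infected

Answer: 33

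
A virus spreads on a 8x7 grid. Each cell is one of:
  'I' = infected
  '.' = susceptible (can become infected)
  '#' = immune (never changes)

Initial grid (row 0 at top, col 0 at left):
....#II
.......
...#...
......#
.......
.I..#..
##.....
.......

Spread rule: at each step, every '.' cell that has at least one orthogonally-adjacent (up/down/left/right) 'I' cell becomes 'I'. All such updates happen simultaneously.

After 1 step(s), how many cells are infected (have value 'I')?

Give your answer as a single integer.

Step 0 (initial): 3 infected
Step 1: +5 new -> 8 infected

Answer: 8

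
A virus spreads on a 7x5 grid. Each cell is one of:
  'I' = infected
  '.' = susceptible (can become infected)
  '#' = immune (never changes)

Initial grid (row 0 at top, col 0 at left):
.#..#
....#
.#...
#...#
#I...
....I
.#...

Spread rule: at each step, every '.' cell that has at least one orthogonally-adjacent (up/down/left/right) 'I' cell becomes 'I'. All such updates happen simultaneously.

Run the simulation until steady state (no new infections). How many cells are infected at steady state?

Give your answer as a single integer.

Step 0 (initial): 2 infected
Step 1: +6 new -> 8 infected
Step 2: +5 new -> 13 infected
Step 3: +4 new -> 17 infected
Step 4: +2 new -> 19 infected
Step 5: +4 new -> 23 infected
Step 6: +2 new -> 25 infected
Step 7: +2 new -> 27 infected
Step 8: +0 new -> 27 infected

Answer: 27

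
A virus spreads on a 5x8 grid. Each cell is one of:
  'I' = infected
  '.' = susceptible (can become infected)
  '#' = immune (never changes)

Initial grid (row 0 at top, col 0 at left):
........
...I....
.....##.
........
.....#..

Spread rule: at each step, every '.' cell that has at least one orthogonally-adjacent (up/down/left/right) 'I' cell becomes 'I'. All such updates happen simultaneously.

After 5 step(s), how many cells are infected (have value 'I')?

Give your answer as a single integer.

Answer: 33

Derivation:
Step 0 (initial): 1 infected
Step 1: +4 new -> 5 infected
Step 2: +7 new -> 12 infected
Step 3: +8 new -> 20 infected
Step 4: +8 new -> 28 infected
Step 5: +5 new -> 33 infected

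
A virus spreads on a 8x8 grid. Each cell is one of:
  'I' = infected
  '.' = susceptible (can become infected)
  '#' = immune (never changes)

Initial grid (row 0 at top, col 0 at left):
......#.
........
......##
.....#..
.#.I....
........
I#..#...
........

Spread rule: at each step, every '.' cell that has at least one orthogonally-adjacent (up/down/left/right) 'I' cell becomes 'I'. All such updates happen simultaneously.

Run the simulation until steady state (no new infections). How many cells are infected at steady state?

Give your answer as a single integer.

Step 0 (initial): 2 infected
Step 1: +6 new -> 8 infected
Step 2: +10 new -> 18 infected
Step 3: +10 new -> 28 infected
Step 4: +11 new -> 39 infected
Step 5: +9 new -> 48 infected
Step 6: +6 new -> 54 infected
Step 7: +2 new -> 56 infected
Step 8: +1 new -> 57 infected
Step 9: +0 new -> 57 infected

Answer: 57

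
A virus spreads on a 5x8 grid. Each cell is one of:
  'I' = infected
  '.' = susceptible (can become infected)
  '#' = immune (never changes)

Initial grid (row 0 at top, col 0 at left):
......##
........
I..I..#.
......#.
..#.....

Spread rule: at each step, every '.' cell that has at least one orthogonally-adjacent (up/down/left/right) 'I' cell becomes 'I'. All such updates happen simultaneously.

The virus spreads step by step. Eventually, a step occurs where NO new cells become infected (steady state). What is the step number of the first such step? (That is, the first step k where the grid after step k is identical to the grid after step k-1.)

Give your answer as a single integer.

Step 0 (initial): 2 infected
Step 1: +7 new -> 9 infected
Step 2: +11 new -> 20 infected
Step 3: +7 new -> 27 infected
Step 4: +3 new -> 30 infected
Step 5: +2 new -> 32 infected
Step 6: +2 new -> 34 infected
Step 7: +1 new -> 35 infected
Step 8: +0 new -> 35 infected

Answer: 8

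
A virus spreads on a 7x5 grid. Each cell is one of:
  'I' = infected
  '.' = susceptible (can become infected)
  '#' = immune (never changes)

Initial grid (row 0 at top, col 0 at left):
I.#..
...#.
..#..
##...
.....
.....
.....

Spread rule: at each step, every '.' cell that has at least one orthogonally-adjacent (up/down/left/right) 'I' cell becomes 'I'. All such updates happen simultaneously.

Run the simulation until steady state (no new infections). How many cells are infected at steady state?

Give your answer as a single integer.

Step 0 (initial): 1 infected
Step 1: +2 new -> 3 infected
Step 2: +2 new -> 5 infected
Step 3: +2 new -> 7 infected
Step 4: +0 new -> 7 infected

Answer: 7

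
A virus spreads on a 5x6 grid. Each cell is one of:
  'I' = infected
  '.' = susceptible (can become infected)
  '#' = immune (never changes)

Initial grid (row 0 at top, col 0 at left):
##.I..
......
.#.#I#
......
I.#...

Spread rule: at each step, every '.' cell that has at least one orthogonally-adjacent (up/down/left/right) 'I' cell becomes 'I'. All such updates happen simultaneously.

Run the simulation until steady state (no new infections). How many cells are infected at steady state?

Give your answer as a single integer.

Step 0 (initial): 3 infected
Step 1: +7 new -> 10 infected
Step 2: +8 new -> 18 infected
Step 3: +6 new -> 24 infected
Step 4: +0 new -> 24 infected

Answer: 24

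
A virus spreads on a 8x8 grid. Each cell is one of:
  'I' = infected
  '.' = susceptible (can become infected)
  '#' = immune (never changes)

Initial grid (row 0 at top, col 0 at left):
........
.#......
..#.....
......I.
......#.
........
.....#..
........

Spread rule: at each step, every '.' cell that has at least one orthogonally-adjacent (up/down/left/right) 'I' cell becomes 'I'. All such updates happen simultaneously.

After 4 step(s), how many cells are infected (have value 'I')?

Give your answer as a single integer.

Answer: 27

Derivation:
Step 0 (initial): 1 infected
Step 1: +3 new -> 4 infected
Step 2: +6 new -> 10 infected
Step 3: +8 new -> 18 infected
Step 4: +9 new -> 27 infected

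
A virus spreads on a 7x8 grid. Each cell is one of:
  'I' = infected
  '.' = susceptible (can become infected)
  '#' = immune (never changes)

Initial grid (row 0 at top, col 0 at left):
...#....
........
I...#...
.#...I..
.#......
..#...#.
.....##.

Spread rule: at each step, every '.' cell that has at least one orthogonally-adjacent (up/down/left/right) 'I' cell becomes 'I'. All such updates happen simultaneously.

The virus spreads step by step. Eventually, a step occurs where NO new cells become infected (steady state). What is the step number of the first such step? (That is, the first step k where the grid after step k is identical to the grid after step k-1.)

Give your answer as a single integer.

Step 0 (initial): 2 infected
Step 1: +7 new -> 9 infected
Step 2: +11 new -> 20 infected
Step 3: +12 new -> 32 infected
Step 4: +11 new -> 43 infected
Step 5: +4 new -> 47 infected
Step 6: +1 new -> 48 infected
Step 7: +0 new -> 48 infected

Answer: 7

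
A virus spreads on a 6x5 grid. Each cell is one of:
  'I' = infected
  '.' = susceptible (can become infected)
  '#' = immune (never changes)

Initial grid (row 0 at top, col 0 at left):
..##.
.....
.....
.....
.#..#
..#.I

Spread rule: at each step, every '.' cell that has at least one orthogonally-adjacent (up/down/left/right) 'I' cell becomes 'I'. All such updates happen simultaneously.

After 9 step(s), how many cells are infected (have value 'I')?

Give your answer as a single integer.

Answer: 25

Derivation:
Step 0 (initial): 1 infected
Step 1: +1 new -> 2 infected
Step 2: +1 new -> 3 infected
Step 3: +2 new -> 5 infected
Step 4: +3 new -> 8 infected
Step 5: +4 new -> 12 infected
Step 6: +4 new -> 16 infected
Step 7: +4 new -> 20 infected
Step 8: +3 new -> 23 infected
Step 9: +2 new -> 25 infected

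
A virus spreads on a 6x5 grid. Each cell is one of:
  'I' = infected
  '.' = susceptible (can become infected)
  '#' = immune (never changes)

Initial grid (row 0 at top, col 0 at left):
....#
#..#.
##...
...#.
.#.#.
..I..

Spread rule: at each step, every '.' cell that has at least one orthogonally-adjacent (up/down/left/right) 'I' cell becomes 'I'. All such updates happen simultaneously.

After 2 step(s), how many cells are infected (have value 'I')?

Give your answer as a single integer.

Step 0 (initial): 1 infected
Step 1: +3 new -> 4 infected
Step 2: +3 new -> 7 infected

Answer: 7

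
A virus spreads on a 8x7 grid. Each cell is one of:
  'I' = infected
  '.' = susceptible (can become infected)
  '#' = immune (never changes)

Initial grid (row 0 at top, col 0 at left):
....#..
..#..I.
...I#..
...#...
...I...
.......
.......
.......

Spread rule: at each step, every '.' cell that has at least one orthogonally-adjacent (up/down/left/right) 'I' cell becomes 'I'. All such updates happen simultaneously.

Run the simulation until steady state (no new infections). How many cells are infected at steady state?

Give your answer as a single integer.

Answer: 52

Derivation:
Step 0 (initial): 3 infected
Step 1: +9 new -> 12 infected
Step 2: +12 new -> 24 infected
Step 3: +12 new -> 36 infected
Step 4: +9 new -> 45 infected
Step 5: +5 new -> 50 infected
Step 6: +2 new -> 52 infected
Step 7: +0 new -> 52 infected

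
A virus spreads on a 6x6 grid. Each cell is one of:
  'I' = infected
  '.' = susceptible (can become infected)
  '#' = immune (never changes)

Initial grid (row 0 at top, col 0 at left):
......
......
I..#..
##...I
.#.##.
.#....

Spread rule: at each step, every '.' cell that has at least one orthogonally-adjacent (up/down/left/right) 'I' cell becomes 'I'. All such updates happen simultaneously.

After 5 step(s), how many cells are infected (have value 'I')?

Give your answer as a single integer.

Answer: 27

Derivation:
Step 0 (initial): 2 infected
Step 1: +5 new -> 7 infected
Step 2: +7 new -> 14 infected
Step 3: +6 new -> 20 infected
Step 4: +5 new -> 25 infected
Step 5: +2 new -> 27 infected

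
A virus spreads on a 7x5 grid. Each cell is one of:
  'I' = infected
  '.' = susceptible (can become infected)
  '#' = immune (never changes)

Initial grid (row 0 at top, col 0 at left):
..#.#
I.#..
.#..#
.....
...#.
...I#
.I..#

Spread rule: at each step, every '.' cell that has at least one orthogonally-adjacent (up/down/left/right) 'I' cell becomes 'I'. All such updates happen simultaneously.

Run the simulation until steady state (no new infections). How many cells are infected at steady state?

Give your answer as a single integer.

Step 0 (initial): 3 infected
Step 1: +8 new -> 11 infected
Step 2: +5 new -> 16 infected
Step 3: +3 new -> 19 infected
Step 4: +2 new -> 21 infected
Step 5: +2 new -> 23 infected
Step 6: +2 new -> 25 infected
Step 7: +2 new -> 27 infected
Step 8: +0 new -> 27 infected

Answer: 27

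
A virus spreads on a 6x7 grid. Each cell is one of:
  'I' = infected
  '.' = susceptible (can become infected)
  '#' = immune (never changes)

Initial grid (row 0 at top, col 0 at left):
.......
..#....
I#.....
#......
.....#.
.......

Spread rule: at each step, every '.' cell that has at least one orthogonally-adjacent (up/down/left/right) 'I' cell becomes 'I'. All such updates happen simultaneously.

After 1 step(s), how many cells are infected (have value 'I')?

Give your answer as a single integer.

Answer: 2

Derivation:
Step 0 (initial): 1 infected
Step 1: +1 new -> 2 infected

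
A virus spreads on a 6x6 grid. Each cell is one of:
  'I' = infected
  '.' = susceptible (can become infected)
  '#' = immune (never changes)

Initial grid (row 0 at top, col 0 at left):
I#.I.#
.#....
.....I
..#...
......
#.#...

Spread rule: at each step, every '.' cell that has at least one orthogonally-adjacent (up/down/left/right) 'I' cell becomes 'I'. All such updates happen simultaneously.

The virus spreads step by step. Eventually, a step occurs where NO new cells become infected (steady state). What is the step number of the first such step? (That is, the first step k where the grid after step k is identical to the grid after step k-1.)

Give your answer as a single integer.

Answer: 7

Derivation:
Step 0 (initial): 3 infected
Step 1: +7 new -> 10 infected
Step 2: +6 new -> 16 infected
Step 3: +6 new -> 22 infected
Step 4: +4 new -> 26 infected
Step 5: +3 new -> 29 infected
Step 6: +1 new -> 30 infected
Step 7: +0 new -> 30 infected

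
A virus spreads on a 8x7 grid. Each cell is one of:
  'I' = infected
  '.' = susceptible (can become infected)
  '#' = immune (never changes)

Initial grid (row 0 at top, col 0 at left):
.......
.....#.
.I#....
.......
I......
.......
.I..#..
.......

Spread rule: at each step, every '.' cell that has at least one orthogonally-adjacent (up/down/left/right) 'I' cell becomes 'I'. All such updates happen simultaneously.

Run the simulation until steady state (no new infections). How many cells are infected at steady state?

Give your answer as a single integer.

Step 0 (initial): 3 infected
Step 1: +10 new -> 13 infected
Step 2: +9 new -> 22 infected
Step 3: +7 new -> 29 infected
Step 4: +7 new -> 36 infected
Step 5: +6 new -> 42 infected
Step 6: +7 new -> 49 infected
Step 7: +3 new -> 52 infected
Step 8: +1 new -> 53 infected
Step 9: +0 new -> 53 infected

Answer: 53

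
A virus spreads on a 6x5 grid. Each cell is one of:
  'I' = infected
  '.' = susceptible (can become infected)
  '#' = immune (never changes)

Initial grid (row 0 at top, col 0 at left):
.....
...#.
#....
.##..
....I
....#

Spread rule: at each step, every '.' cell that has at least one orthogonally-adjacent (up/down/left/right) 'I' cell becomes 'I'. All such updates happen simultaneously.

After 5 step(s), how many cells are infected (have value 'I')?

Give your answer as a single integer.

Answer: 20

Derivation:
Step 0 (initial): 1 infected
Step 1: +2 new -> 3 infected
Step 2: +4 new -> 7 infected
Step 3: +4 new -> 11 infected
Step 4: +4 new -> 15 infected
Step 5: +5 new -> 20 infected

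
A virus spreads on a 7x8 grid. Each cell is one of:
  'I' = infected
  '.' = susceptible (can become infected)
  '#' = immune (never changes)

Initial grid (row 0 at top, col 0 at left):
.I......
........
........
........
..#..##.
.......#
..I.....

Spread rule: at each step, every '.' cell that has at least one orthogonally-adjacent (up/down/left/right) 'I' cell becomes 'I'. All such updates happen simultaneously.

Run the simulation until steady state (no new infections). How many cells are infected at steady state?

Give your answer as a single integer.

Answer: 52

Derivation:
Step 0 (initial): 2 infected
Step 1: +6 new -> 8 infected
Step 2: +8 new -> 16 infected
Step 3: +10 new -> 26 infected
Step 4: +10 new -> 36 infected
Step 5: +6 new -> 42 infected
Step 6: +4 new -> 46 infected
Step 7: +3 new -> 49 infected
Step 8: +2 new -> 51 infected
Step 9: +1 new -> 52 infected
Step 10: +0 new -> 52 infected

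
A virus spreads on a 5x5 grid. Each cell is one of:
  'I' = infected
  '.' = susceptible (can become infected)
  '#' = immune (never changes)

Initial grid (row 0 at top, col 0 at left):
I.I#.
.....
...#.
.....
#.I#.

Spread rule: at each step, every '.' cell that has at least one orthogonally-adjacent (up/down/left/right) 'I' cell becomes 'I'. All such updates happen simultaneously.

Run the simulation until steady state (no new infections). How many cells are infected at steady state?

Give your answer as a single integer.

Answer: 21

Derivation:
Step 0 (initial): 3 infected
Step 1: +5 new -> 8 infected
Step 2: +6 new -> 14 infected
Step 3: +4 new -> 18 infected
Step 4: +3 new -> 21 infected
Step 5: +0 new -> 21 infected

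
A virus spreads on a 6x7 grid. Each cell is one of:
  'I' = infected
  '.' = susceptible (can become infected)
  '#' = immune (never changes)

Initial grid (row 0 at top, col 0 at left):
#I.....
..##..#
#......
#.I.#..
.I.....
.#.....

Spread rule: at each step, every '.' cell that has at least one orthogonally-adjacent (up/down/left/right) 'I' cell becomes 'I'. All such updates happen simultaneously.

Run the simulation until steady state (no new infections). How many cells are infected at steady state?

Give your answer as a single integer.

Step 0 (initial): 3 infected
Step 1: +7 new -> 10 infected
Step 2: +7 new -> 17 infected
Step 3: +4 new -> 21 infected
Step 4: +5 new -> 26 infected
Step 5: +6 new -> 32 infected
Step 6: +2 new -> 34 infected
Step 7: +0 new -> 34 infected

Answer: 34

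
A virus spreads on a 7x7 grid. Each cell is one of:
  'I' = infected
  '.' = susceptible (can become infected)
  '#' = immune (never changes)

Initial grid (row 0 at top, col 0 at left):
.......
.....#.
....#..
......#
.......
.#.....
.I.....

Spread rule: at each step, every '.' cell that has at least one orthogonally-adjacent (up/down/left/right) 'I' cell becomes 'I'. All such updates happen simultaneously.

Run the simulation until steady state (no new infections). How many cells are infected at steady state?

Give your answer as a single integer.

Answer: 45

Derivation:
Step 0 (initial): 1 infected
Step 1: +2 new -> 3 infected
Step 2: +3 new -> 6 infected
Step 3: +4 new -> 10 infected
Step 4: +6 new -> 16 infected
Step 5: +7 new -> 23 infected
Step 6: +7 new -> 30 infected
Step 7: +6 new -> 36 infected
Step 8: +4 new -> 40 infected
Step 9: +2 new -> 42 infected
Step 10: +2 new -> 44 infected
Step 11: +1 new -> 45 infected
Step 12: +0 new -> 45 infected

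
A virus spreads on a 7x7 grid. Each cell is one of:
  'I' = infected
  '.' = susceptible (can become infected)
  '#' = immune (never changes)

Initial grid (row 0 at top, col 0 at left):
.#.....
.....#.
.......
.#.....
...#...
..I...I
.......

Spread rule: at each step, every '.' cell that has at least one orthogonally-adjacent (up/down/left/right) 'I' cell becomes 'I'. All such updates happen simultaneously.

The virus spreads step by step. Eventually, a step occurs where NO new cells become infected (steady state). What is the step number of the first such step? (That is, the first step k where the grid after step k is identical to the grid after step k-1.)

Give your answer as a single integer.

Answer: 8

Derivation:
Step 0 (initial): 2 infected
Step 1: +7 new -> 9 infected
Step 2: +9 new -> 18 infected
Step 3: +8 new -> 26 infected
Step 4: +7 new -> 33 infected
Step 5: +6 new -> 39 infected
Step 6: +4 new -> 43 infected
Step 7: +2 new -> 45 infected
Step 8: +0 new -> 45 infected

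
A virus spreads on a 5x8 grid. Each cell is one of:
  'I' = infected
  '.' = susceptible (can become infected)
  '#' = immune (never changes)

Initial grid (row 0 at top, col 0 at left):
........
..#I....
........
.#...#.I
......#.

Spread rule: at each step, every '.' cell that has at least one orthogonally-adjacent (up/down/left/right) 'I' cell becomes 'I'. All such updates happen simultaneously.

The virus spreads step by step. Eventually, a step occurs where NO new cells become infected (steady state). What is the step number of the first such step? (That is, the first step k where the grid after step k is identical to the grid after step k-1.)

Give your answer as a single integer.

Step 0 (initial): 2 infected
Step 1: +6 new -> 8 infected
Step 2: +8 new -> 16 infected
Step 3: +9 new -> 25 infected
Step 4: +6 new -> 31 infected
Step 5: +4 new -> 35 infected
Step 6: +1 new -> 36 infected
Step 7: +0 new -> 36 infected

Answer: 7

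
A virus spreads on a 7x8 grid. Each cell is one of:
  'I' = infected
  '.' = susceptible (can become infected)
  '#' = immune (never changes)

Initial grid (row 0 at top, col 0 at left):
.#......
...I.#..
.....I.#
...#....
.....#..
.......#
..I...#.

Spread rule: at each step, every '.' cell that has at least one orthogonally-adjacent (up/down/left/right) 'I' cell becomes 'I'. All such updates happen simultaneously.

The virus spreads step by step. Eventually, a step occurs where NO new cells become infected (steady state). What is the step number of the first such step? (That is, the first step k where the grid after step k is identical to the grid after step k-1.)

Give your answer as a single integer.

Step 0 (initial): 3 infected
Step 1: +10 new -> 13 infected
Step 2: +12 new -> 25 infected
Step 3: +14 new -> 39 infected
Step 4: +8 new -> 47 infected
Step 5: +1 new -> 48 infected
Step 6: +0 new -> 48 infected

Answer: 6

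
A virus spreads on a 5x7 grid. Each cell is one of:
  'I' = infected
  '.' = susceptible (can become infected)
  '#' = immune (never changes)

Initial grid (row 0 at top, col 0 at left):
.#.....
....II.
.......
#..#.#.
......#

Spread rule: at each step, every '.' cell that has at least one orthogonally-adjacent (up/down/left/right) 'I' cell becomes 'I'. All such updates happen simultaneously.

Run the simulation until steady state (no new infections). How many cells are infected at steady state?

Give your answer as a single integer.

Step 0 (initial): 2 infected
Step 1: +6 new -> 8 infected
Step 2: +6 new -> 14 infected
Step 3: +5 new -> 19 infected
Step 4: +5 new -> 24 infected
Step 5: +4 new -> 28 infected
Step 6: +1 new -> 29 infected
Step 7: +1 new -> 30 infected
Step 8: +0 new -> 30 infected

Answer: 30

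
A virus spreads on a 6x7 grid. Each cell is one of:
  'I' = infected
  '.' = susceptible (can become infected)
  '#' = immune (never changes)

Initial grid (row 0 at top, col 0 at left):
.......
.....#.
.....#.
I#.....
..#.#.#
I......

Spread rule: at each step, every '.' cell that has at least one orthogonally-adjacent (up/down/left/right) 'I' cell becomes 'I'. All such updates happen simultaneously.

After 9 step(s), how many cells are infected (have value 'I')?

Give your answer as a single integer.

Step 0 (initial): 2 infected
Step 1: +3 new -> 5 infected
Step 2: +4 new -> 9 infected
Step 3: +4 new -> 13 infected
Step 4: +6 new -> 19 infected
Step 5: +5 new -> 24 infected
Step 6: +5 new -> 29 infected
Step 7: +2 new -> 31 infected
Step 8: +2 new -> 33 infected
Step 9: +2 new -> 35 infected

Answer: 35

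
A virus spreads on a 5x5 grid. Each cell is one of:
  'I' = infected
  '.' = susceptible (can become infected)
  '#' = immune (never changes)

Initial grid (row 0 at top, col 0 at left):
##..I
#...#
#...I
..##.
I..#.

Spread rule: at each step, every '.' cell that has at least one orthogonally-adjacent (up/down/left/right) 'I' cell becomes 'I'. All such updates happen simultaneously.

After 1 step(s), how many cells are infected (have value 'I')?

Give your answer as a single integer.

Step 0 (initial): 3 infected
Step 1: +5 new -> 8 infected

Answer: 8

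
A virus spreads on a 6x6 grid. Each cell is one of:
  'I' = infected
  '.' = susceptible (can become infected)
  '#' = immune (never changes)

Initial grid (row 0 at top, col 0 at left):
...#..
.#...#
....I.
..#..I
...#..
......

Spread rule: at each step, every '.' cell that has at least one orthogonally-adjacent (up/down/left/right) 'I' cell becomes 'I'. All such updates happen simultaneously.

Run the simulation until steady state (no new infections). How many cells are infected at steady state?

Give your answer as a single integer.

Answer: 31

Derivation:
Step 0 (initial): 2 infected
Step 1: +5 new -> 7 infected
Step 2: +6 new -> 13 infected
Step 3: +4 new -> 17 infected
Step 4: +4 new -> 21 infected
Step 5: +5 new -> 26 infected
Step 6: +4 new -> 30 infected
Step 7: +1 new -> 31 infected
Step 8: +0 new -> 31 infected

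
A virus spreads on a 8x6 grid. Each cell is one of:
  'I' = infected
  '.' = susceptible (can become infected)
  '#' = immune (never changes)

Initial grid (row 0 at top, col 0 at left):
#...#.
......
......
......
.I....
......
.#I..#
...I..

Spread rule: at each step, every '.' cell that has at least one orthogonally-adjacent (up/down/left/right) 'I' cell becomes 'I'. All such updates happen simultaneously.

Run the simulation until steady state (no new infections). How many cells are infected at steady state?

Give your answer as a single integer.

Step 0 (initial): 3 infected
Step 1: +8 new -> 11 infected
Step 2: +9 new -> 20 infected
Step 3: +8 new -> 28 infected
Step 4: +7 new -> 35 infected
Step 5: +4 new -> 39 infected
Step 6: +3 new -> 42 infected
Step 7: +1 new -> 43 infected
Step 8: +1 new -> 44 infected
Step 9: +0 new -> 44 infected

Answer: 44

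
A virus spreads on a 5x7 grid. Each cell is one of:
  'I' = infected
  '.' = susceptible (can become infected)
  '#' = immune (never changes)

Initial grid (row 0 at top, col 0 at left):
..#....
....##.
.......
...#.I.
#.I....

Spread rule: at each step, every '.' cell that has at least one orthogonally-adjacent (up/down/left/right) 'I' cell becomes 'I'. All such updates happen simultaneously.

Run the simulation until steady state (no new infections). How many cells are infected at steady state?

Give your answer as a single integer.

Step 0 (initial): 2 infected
Step 1: +7 new -> 9 infected
Step 2: +6 new -> 15 infected
Step 3: +5 new -> 20 infected
Step 4: +4 new -> 24 infected
Step 5: +4 new -> 28 infected
Step 6: +2 new -> 30 infected
Step 7: +0 new -> 30 infected

Answer: 30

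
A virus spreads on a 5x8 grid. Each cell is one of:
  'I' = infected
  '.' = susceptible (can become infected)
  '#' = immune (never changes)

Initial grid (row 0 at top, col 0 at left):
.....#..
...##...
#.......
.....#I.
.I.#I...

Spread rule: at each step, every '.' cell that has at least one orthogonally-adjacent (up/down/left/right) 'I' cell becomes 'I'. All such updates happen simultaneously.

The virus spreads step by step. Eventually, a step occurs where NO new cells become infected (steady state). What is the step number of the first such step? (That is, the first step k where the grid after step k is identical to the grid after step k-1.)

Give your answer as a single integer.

Answer: 8

Derivation:
Step 0 (initial): 3 infected
Step 1: +8 new -> 11 infected
Step 2: +9 new -> 20 infected
Step 3: +6 new -> 26 infected
Step 4: +4 new -> 30 infected
Step 5: +2 new -> 32 infected
Step 6: +1 new -> 33 infected
Step 7: +1 new -> 34 infected
Step 8: +0 new -> 34 infected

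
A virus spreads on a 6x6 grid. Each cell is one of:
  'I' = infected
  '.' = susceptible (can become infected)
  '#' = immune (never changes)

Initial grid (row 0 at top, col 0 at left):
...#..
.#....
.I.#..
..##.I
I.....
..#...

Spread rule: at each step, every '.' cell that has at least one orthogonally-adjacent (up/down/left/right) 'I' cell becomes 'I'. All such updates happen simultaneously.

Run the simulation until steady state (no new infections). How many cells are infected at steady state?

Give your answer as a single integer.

Answer: 30

Derivation:
Step 0 (initial): 3 infected
Step 1: +9 new -> 12 infected
Step 2: +8 new -> 20 infected
Step 3: +7 new -> 27 infected
Step 4: +3 new -> 30 infected
Step 5: +0 new -> 30 infected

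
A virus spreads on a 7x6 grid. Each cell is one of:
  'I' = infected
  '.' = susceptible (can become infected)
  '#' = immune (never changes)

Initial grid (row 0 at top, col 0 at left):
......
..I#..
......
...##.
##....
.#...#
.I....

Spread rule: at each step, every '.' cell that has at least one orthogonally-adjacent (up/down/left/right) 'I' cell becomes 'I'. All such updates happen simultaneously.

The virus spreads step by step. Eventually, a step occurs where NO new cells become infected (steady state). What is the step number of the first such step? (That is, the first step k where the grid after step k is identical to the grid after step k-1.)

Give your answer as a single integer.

Answer: 7

Derivation:
Step 0 (initial): 2 infected
Step 1: +5 new -> 7 infected
Step 2: +9 new -> 16 infected
Step 3: +8 new -> 24 infected
Step 4: +7 new -> 31 infected
Step 5: +3 new -> 34 infected
Step 6: +1 new -> 35 infected
Step 7: +0 new -> 35 infected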